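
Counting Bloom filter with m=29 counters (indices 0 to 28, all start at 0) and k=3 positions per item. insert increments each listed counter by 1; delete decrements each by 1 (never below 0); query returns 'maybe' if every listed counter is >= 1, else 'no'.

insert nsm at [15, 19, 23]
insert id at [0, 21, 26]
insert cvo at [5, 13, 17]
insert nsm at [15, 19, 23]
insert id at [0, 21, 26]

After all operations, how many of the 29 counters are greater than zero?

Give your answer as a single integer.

Answer: 9

Derivation:
Step 1: insert nsm at [15, 19, 23] -> counters=[0,0,0,0,0,0,0,0,0,0,0,0,0,0,0,1,0,0,0,1,0,0,0,1,0,0,0,0,0]
Step 2: insert id at [0, 21, 26] -> counters=[1,0,0,0,0,0,0,0,0,0,0,0,0,0,0,1,0,0,0,1,0,1,0,1,0,0,1,0,0]
Step 3: insert cvo at [5, 13, 17] -> counters=[1,0,0,0,0,1,0,0,0,0,0,0,0,1,0,1,0,1,0,1,0,1,0,1,0,0,1,0,0]
Step 4: insert nsm at [15, 19, 23] -> counters=[1,0,0,0,0,1,0,0,0,0,0,0,0,1,0,2,0,1,0,2,0,1,0,2,0,0,1,0,0]
Step 5: insert id at [0, 21, 26] -> counters=[2,0,0,0,0,1,0,0,0,0,0,0,0,1,0,2,0,1,0,2,0,2,0,2,0,0,2,0,0]
Final counters=[2,0,0,0,0,1,0,0,0,0,0,0,0,1,0,2,0,1,0,2,0,2,0,2,0,0,2,0,0] -> 9 nonzero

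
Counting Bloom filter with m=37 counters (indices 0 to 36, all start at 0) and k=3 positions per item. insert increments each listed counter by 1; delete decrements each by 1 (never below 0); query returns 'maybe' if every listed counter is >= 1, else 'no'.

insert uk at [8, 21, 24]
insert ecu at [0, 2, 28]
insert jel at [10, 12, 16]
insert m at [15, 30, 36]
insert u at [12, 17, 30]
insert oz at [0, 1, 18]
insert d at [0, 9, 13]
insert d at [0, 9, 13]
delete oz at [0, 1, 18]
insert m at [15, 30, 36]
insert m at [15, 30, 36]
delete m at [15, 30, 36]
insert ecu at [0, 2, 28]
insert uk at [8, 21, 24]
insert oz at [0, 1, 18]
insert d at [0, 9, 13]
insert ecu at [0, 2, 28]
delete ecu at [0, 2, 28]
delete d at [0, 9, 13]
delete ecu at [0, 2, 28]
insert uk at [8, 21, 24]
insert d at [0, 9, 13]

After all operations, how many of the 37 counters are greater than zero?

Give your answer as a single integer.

Step 1: insert uk at [8, 21, 24] -> counters=[0,0,0,0,0,0,0,0,1,0,0,0,0,0,0,0,0,0,0,0,0,1,0,0,1,0,0,0,0,0,0,0,0,0,0,0,0]
Step 2: insert ecu at [0, 2, 28] -> counters=[1,0,1,0,0,0,0,0,1,0,0,0,0,0,0,0,0,0,0,0,0,1,0,0,1,0,0,0,1,0,0,0,0,0,0,0,0]
Step 3: insert jel at [10, 12, 16] -> counters=[1,0,1,0,0,0,0,0,1,0,1,0,1,0,0,0,1,0,0,0,0,1,0,0,1,0,0,0,1,0,0,0,0,0,0,0,0]
Step 4: insert m at [15, 30, 36] -> counters=[1,0,1,0,0,0,0,0,1,0,1,0,1,0,0,1,1,0,0,0,0,1,0,0,1,0,0,0,1,0,1,0,0,0,0,0,1]
Step 5: insert u at [12, 17, 30] -> counters=[1,0,1,0,0,0,0,0,1,0,1,0,2,0,0,1,1,1,0,0,0,1,0,0,1,0,0,0,1,0,2,0,0,0,0,0,1]
Step 6: insert oz at [0, 1, 18] -> counters=[2,1,1,0,0,0,0,0,1,0,1,0,2,0,0,1,1,1,1,0,0,1,0,0,1,0,0,0,1,0,2,0,0,0,0,0,1]
Step 7: insert d at [0, 9, 13] -> counters=[3,1,1,0,0,0,0,0,1,1,1,0,2,1,0,1,1,1,1,0,0,1,0,0,1,0,0,0,1,0,2,0,0,0,0,0,1]
Step 8: insert d at [0, 9, 13] -> counters=[4,1,1,0,0,0,0,0,1,2,1,0,2,2,0,1,1,1,1,0,0,1,0,0,1,0,0,0,1,0,2,0,0,0,0,0,1]
Step 9: delete oz at [0, 1, 18] -> counters=[3,0,1,0,0,0,0,0,1,2,1,0,2,2,0,1,1,1,0,0,0,1,0,0,1,0,0,0,1,0,2,0,0,0,0,0,1]
Step 10: insert m at [15, 30, 36] -> counters=[3,0,1,0,0,0,0,0,1,2,1,0,2,2,0,2,1,1,0,0,0,1,0,0,1,0,0,0,1,0,3,0,0,0,0,0,2]
Step 11: insert m at [15, 30, 36] -> counters=[3,0,1,0,0,0,0,0,1,2,1,0,2,2,0,3,1,1,0,0,0,1,0,0,1,0,0,0,1,0,4,0,0,0,0,0,3]
Step 12: delete m at [15, 30, 36] -> counters=[3,0,1,0,0,0,0,0,1,2,1,0,2,2,0,2,1,1,0,0,0,1,0,0,1,0,0,0,1,0,3,0,0,0,0,0,2]
Step 13: insert ecu at [0, 2, 28] -> counters=[4,0,2,0,0,0,0,0,1,2,1,0,2,2,0,2,1,1,0,0,0,1,0,0,1,0,0,0,2,0,3,0,0,0,0,0,2]
Step 14: insert uk at [8, 21, 24] -> counters=[4,0,2,0,0,0,0,0,2,2,1,0,2,2,0,2,1,1,0,0,0,2,0,0,2,0,0,0,2,0,3,0,0,0,0,0,2]
Step 15: insert oz at [0, 1, 18] -> counters=[5,1,2,0,0,0,0,0,2,2,1,0,2,2,0,2,1,1,1,0,0,2,0,0,2,0,0,0,2,0,3,0,0,0,0,0,2]
Step 16: insert d at [0, 9, 13] -> counters=[6,1,2,0,0,0,0,0,2,3,1,0,2,3,0,2,1,1,1,0,0,2,0,0,2,0,0,0,2,0,3,0,0,0,0,0,2]
Step 17: insert ecu at [0, 2, 28] -> counters=[7,1,3,0,0,0,0,0,2,3,1,0,2,3,0,2,1,1,1,0,0,2,0,0,2,0,0,0,3,0,3,0,0,0,0,0,2]
Step 18: delete ecu at [0, 2, 28] -> counters=[6,1,2,0,0,0,0,0,2,3,1,0,2,3,0,2,1,1,1,0,0,2,0,0,2,0,0,0,2,0,3,0,0,0,0,0,2]
Step 19: delete d at [0, 9, 13] -> counters=[5,1,2,0,0,0,0,0,2,2,1,0,2,2,0,2,1,1,1,0,0,2,0,0,2,0,0,0,2,0,3,0,0,0,0,0,2]
Step 20: delete ecu at [0, 2, 28] -> counters=[4,1,1,0,0,0,0,0,2,2,1,0,2,2,0,2,1,1,1,0,0,2,0,0,2,0,0,0,1,0,3,0,0,0,0,0,2]
Step 21: insert uk at [8, 21, 24] -> counters=[4,1,1,0,0,0,0,0,3,2,1,0,2,2,0,2,1,1,1,0,0,3,0,0,3,0,0,0,1,0,3,0,0,0,0,0,2]
Step 22: insert d at [0, 9, 13] -> counters=[5,1,1,0,0,0,0,0,3,3,1,0,2,3,0,2,1,1,1,0,0,3,0,0,3,0,0,0,1,0,3,0,0,0,0,0,2]
Final counters=[5,1,1,0,0,0,0,0,3,3,1,0,2,3,0,2,1,1,1,0,0,3,0,0,3,0,0,0,1,0,3,0,0,0,0,0,2] -> 17 nonzero

Answer: 17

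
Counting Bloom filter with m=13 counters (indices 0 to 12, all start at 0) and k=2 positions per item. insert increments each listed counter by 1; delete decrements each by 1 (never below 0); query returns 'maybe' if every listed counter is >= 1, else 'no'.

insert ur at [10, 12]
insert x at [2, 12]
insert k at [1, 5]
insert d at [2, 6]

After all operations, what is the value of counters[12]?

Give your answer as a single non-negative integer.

Answer: 2

Derivation:
Step 1: insert ur at [10, 12] -> counters=[0,0,0,0,0,0,0,0,0,0,1,0,1]
Step 2: insert x at [2, 12] -> counters=[0,0,1,0,0,0,0,0,0,0,1,0,2]
Step 3: insert k at [1, 5] -> counters=[0,1,1,0,0,1,0,0,0,0,1,0,2]
Step 4: insert d at [2, 6] -> counters=[0,1,2,0,0,1,1,0,0,0,1,0,2]
Final counters=[0,1,2,0,0,1,1,0,0,0,1,0,2] -> counters[12]=2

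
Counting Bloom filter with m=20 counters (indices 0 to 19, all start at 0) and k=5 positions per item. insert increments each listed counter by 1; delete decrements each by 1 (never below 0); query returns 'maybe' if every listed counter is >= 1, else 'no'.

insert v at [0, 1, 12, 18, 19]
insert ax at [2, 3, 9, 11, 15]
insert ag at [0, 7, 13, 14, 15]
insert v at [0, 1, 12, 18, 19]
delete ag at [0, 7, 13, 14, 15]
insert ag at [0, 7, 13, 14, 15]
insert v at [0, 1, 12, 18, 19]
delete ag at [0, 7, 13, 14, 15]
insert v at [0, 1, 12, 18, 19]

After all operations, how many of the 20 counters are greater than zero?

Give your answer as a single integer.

Answer: 10

Derivation:
Step 1: insert v at [0, 1, 12, 18, 19] -> counters=[1,1,0,0,0,0,0,0,0,0,0,0,1,0,0,0,0,0,1,1]
Step 2: insert ax at [2, 3, 9, 11, 15] -> counters=[1,1,1,1,0,0,0,0,0,1,0,1,1,0,0,1,0,0,1,1]
Step 3: insert ag at [0, 7, 13, 14, 15] -> counters=[2,1,1,1,0,0,0,1,0,1,0,1,1,1,1,2,0,0,1,1]
Step 4: insert v at [0, 1, 12, 18, 19] -> counters=[3,2,1,1,0,0,0,1,0,1,0,1,2,1,1,2,0,0,2,2]
Step 5: delete ag at [0, 7, 13, 14, 15] -> counters=[2,2,1,1,0,0,0,0,0,1,0,1,2,0,0,1,0,0,2,2]
Step 6: insert ag at [0, 7, 13, 14, 15] -> counters=[3,2,1,1,0,0,0,1,0,1,0,1,2,1,1,2,0,0,2,2]
Step 7: insert v at [0, 1, 12, 18, 19] -> counters=[4,3,1,1,0,0,0,1,0,1,0,1,3,1,1,2,0,0,3,3]
Step 8: delete ag at [0, 7, 13, 14, 15] -> counters=[3,3,1,1,0,0,0,0,0,1,0,1,3,0,0,1,0,0,3,3]
Step 9: insert v at [0, 1, 12, 18, 19] -> counters=[4,4,1,1,0,0,0,0,0,1,0,1,4,0,0,1,0,0,4,4]
Final counters=[4,4,1,1,0,0,0,0,0,1,0,1,4,0,0,1,0,0,4,4] -> 10 nonzero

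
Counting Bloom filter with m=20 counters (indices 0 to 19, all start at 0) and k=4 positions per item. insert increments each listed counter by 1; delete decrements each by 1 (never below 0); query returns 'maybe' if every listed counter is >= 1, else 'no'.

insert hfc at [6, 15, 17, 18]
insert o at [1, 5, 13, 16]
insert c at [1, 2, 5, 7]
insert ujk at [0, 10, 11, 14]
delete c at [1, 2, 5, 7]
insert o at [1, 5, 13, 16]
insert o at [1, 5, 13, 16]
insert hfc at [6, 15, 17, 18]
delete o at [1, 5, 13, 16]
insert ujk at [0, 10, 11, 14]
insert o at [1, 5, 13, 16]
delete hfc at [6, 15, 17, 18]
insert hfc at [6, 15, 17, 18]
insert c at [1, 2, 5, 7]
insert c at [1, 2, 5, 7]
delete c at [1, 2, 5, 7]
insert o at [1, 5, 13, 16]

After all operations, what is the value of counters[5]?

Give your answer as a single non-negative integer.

Answer: 5

Derivation:
Step 1: insert hfc at [6, 15, 17, 18] -> counters=[0,0,0,0,0,0,1,0,0,0,0,0,0,0,0,1,0,1,1,0]
Step 2: insert o at [1, 5, 13, 16] -> counters=[0,1,0,0,0,1,1,0,0,0,0,0,0,1,0,1,1,1,1,0]
Step 3: insert c at [1, 2, 5, 7] -> counters=[0,2,1,0,0,2,1,1,0,0,0,0,0,1,0,1,1,1,1,0]
Step 4: insert ujk at [0, 10, 11, 14] -> counters=[1,2,1,0,0,2,1,1,0,0,1,1,0,1,1,1,1,1,1,0]
Step 5: delete c at [1, 2, 5, 7] -> counters=[1,1,0,0,0,1,1,0,0,0,1,1,0,1,1,1,1,1,1,0]
Step 6: insert o at [1, 5, 13, 16] -> counters=[1,2,0,0,0,2,1,0,0,0,1,1,0,2,1,1,2,1,1,0]
Step 7: insert o at [1, 5, 13, 16] -> counters=[1,3,0,0,0,3,1,0,0,0,1,1,0,3,1,1,3,1,1,0]
Step 8: insert hfc at [6, 15, 17, 18] -> counters=[1,3,0,0,0,3,2,0,0,0,1,1,0,3,1,2,3,2,2,0]
Step 9: delete o at [1, 5, 13, 16] -> counters=[1,2,0,0,0,2,2,0,0,0,1,1,0,2,1,2,2,2,2,0]
Step 10: insert ujk at [0, 10, 11, 14] -> counters=[2,2,0,0,0,2,2,0,0,0,2,2,0,2,2,2,2,2,2,0]
Step 11: insert o at [1, 5, 13, 16] -> counters=[2,3,0,0,0,3,2,0,0,0,2,2,0,3,2,2,3,2,2,0]
Step 12: delete hfc at [6, 15, 17, 18] -> counters=[2,3,0,0,0,3,1,0,0,0,2,2,0,3,2,1,3,1,1,0]
Step 13: insert hfc at [6, 15, 17, 18] -> counters=[2,3,0,0,0,3,2,0,0,0,2,2,0,3,2,2,3,2,2,0]
Step 14: insert c at [1, 2, 5, 7] -> counters=[2,4,1,0,0,4,2,1,0,0,2,2,0,3,2,2,3,2,2,0]
Step 15: insert c at [1, 2, 5, 7] -> counters=[2,5,2,0,0,5,2,2,0,0,2,2,0,3,2,2,3,2,2,0]
Step 16: delete c at [1, 2, 5, 7] -> counters=[2,4,1,0,0,4,2,1,0,0,2,2,0,3,2,2,3,2,2,0]
Step 17: insert o at [1, 5, 13, 16] -> counters=[2,5,1,0,0,5,2,1,0,0,2,2,0,4,2,2,4,2,2,0]
Final counters=[2,5,1,0,0,5,2,1,0,0,2,2,0,4,2,2,4,2,2,0] -> counters[5]=5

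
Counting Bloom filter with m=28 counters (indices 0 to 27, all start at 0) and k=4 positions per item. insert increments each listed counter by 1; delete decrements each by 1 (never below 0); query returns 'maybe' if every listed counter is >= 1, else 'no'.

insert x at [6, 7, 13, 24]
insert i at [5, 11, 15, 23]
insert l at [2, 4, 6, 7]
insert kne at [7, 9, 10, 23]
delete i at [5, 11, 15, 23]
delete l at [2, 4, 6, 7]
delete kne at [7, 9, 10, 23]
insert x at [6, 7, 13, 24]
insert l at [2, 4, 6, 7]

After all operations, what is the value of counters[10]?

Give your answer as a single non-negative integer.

Answer: 0

Derivation:
Step 1: insert x at [6, 7, 13, 24] -> counters=[0,0,0,0,0,0,1,1,0,0,0,0,0,1,0,0,0,0,0,0,0,0,0,0,1,0,0,0]
Step 2: insert i at [5, 11, 15, 23] -> counters=[0,0,0,0,0,1,1,1,0,0,0,1,0,1,0,1,0,0,0,0,0,0,0,1,1,0,0,0]
Step 3: insert l at [2, 4, 6, 7] -> counters=[0,0,1,0,1,1,2,2,0,0,0,1,0,1,0,1,0,0,0,0,0,0,0,1,1,0,0,0]
Step 4: insert kne at [7, 9, 10, 23] -> counters=[0,0,1,0,1,1,2,3,0,1,1,1,0,1,0,1,0,0,0,0,0,0,0,2,1,0,0,0]
Step 5: delete i at [5, 11, 15, 23] -> counters=[0,0,1,0,1,0,2,3,0,1,1,0,0,1,0,0,0,0,0,0,0,0,0,1,1,0,0,0]
Step 6: delete l at [2, 4, 6, 7] -> counters=[0,0,0,0,0,0,1,2,0,1,1,0,0,1,0,0,0,0,0,0,0,0,0,1,1,0,0,0]
Step 7: delete kne at [7, 9, 10, 23] -> counters=[0,0,0,0,0,0,1,1,0,0,0,0,0,1,0,0,0,0,0,0,0,0,0,0,1,0,0,0]
Step 8: insert x at [6, 7, 13, 24] -> counters=[0,0,0,0,0,0,2,2,0,0,0,0,0,2,0,0,0,0,0,0,0,0,0,0,2,0,0,0]
Step 9: insert l at [2, 4, 6, 7] -> counters=[0,0,1,0,1,0,3,3,0,0,0,0,0,2,0,0,0,0,0,0,0,0,0,0,2,0,0,0]
Final counters=[0,0,1,0,1,0,3,3,0,0,0,0,0,2,0,0,0,0,0,0,0,0,0,0,2,0,0,0] -> counters[10]=0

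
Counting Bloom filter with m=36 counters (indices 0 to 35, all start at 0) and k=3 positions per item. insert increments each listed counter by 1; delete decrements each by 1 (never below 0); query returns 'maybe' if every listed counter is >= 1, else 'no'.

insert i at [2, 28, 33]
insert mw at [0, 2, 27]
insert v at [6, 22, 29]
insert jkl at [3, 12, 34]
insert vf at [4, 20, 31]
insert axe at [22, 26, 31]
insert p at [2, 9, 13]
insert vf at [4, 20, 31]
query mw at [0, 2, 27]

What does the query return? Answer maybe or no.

Step 1: insert i at [2, 28, 33] -> counters=[0,0,1,0,0,0,0,0,0,0,0,0,0,0,0,0,0,0,0,0,0,0,0,0,0,0,0,0,1,0,0,0,0,1,0,0]
Step 2: insert mw at [0, 2, 27] -> counters=[1,0,2,0,0,0,0,0,0,0,0,0,0,0,0,0,0,0,0,0,0,0,0,0,0,0,0,1,1,0,0,0,0,1,0,0]
Step 3: insert v at [6, 22, 29] -> counters=[1,0,2,0,0,0,1,0,0,0,0,0,0,0,0,0,0,0,0,0,0,0,1,0,0,0,0,1,1,1,0,0,0,1,0,0]
Step 4: insert jkl at [3, 12, 34] -> counters=[1,0,2,1,0,0,1,0,0,0,0,0,1,0,0,0,0,0,0,0,0,0,1,0,0,0,0,1,1,1,0,0,0,1,1,0]
Step 5: insert vf at [4, 20, 31] -> counters=[1,0,2,1,1,0,1,0,0,0,0,0,1,0,0,0,0,0,0,0,1,0,1,0,0,0,0,1,1,1,0,1,0,1,1,0]
Step 6: insert axe at [22, 26, 31] -> counters=[1,0,2,1,1,0,1,0,0,0,0,0,1,0,0,0,0,0,0,0,1,0,2,0,0,0,1,1,1,1,0,2,0,1,1,0]
Step 7: insert p at [2, 9, 13] -> counters=[1,0,3,1,1,0,1,0,0,1,0,0,1,1,0,0,0,0,0,0,1,0,2,0,0,0,1,1,1,1,0,2,0,1,1,0]
Step 8: insert vf at [4, 20, 31] -> counters=[1,0,3,1,2,0,1,0,0,1,0,0,1,1,0,0,0,0,0,0,2,0,2,0,0,0,1,1,1,1,0,3,0,1,1,0]
Query mw: check counters[0]=1 counters[2]=3 counters[27]=1 -> maybe

Answer: maybe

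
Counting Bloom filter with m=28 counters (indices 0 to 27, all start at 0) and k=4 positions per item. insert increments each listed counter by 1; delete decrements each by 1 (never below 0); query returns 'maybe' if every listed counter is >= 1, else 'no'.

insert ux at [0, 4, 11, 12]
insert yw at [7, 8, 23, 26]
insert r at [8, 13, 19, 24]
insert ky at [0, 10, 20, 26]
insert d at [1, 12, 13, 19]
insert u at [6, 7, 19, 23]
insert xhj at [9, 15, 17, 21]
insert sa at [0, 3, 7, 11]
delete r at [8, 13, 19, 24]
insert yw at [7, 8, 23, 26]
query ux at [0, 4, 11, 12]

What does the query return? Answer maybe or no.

Step 1: insert ux at [0, 4, 11, 12] -> counters=[1,0,0,0,1,0,0,0,0,0,0,1,1,0,0,0,0,0,0,0,0,0,0,0,0,0,0,0]
Step 2: insert yw at [7, 8, 23, 26] -> counters=[1,0,0,0,1,0,0,1,1,0,0,1,1,0,0,0,0,0,0,0,0,0,0,1,0,0,1,0]
Step 3: insert r at [8, 13, 19, 24] -> counters=[1,0,0,0,1,0,0,1,2,0,0,1,1,1,0,0,0,0,0,1,0,0,0,1,1,0,1,0]
Step 4: insert ky at [0, 10, 20, 26] -> counters=[2,0,0,0,1,0,0,1,2,0,1,1,1,1,0,0,0,0,0,1,1,0,0,1,1,0,2,0]
Step 5: insert d at [1, 12, 13, 19] -> counters=[2,1,0,0,1,0,0,1,2,0,1,1,2,2,0,0,0,0,0,2,1,0,0,1,1,0,2,0]
Step 6: insert u at [6, 7, 19, 23] -> counters=[2,1,0,0,1,0,1,2,2,0,1,1,2,2,0,0,0,0,0,3,1,0,0,2,1,0,2,0]
Step 7: insert xhj at [9, 15, 17, 21] -> counters=[2,1,0,0,1,0,1,2,2,1,1,1,2,2,0,1,0,1,0,3,1,1,0,2,1,0,2,0]
Step 8: insert sa at [0, 3, 7, 11] -> counters=[3,1,0,1,1,0,1,3,2,1,1,2,2,2,0,1,0,1,0,3,1,1,0,2,1,0,2,0]
Step 9: delete r at [8, 13, 19, 24] -> counters=[3,1,0,1,1,0,1,3,1,1,1,2,2,1,0,1,0,1,0,2,1,1,0,2,0,0,2,0]
Step 10: insert yw at [7, 8, 23, 26] -> counters=[3,1,0,1,1,0,1,4,2,1,1,2,2,1,0,1,0,1,0,2,1,1,0,3,0,0,3,0]
Query ux: check counters[0]=3 counters[4]=1 counters[11]=2 counters[12]=2 -> maybe

Answer: maybe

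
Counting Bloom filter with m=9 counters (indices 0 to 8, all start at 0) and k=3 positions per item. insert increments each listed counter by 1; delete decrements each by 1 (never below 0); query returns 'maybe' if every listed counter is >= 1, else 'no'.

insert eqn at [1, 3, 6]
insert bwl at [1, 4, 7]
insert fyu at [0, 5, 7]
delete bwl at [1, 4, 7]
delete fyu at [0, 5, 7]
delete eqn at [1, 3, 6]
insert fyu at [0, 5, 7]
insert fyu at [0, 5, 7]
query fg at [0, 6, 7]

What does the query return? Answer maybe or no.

Step 1: insert eqn at [1, 3, 6] -> counters=[0,1,0,1,0,0,1,0,0]
Step 2: insert bwl at [1, 4, 7] -> counters=[0,2,0,1,1,0,1,1,0]
Step 3: insert fyu at [0, 5, 7] -> counters=[1,2,0,1,1,1,1,2,0]
Step 4: delete bwl at [1, 4, 7] -> counters=[1,1,0,1,0,1,1,1,0]
Step 5: delete fyu at [0, 5, 7] -> counters=[0,1,0,1,0,0,1,0,0]
Step 6: delete eqn at [1, 3, 6] -> counters=[0,0,0,0,0,0,0,0,0]
Step 7: insert fyu at [0, 5, 7] -> counters=[1,0,0,0,0,1,0,1,0]
Step 8: insert fyu at [0, 5, 7] -> counters=[2,0,0,0,0,2,0,2,0]
Query fg: check counters[0]=2 counters[6]=0 counters[7]=2 -> no

Answer: no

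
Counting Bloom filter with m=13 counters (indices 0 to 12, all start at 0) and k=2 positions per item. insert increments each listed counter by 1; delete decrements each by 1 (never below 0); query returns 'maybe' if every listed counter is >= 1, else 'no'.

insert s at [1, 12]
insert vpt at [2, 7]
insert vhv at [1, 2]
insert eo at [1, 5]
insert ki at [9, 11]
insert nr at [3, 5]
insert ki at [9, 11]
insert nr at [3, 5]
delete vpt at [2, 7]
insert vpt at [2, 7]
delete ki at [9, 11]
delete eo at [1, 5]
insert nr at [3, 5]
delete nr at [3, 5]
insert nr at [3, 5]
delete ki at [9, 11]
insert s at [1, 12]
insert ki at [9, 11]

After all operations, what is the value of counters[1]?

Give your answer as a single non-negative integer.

Answer: 3

Derivation:
Step 1: insert s at [1, 12] -> counters=[0,1,0,0,0,0,0,0,0,0,0,0,1]
Step 2: insert vpt at [2, 7] -> counters=[0,1,1,0,0,0,0,1,0,0,0,0,1]
Step 3: insert vhv at [1, 2] -> counters=[0,2,2,0,0,0,0,1,0,0,0,0,1]
Step 4: insert eo at [1, 5] -> counters=[0,3,2,0,0,1,0,1,0,0,0,0,1]
Step 5: insert ki at [9, 11] -> counters=[0,3,2,0,0,1,0,1,0,1,0,1,1]
Step 6: insert nr at [3, 5] -> counters=[0,3,2,1,0,2,0,1,0,1,0,1,1]
Step 7: insert ki at [9, 11] -> counters=[0,3,2,1,0,2,0,1,0,2,0,2,1]
Step 8: insert nr at [3, 5] -> counters=[0,3,2,2,0,3,0,1,0,2,0,2,1]
Step 9: delete vpt at [2, 7] -> counters=[0,3,1,2,0,3,0,0,0,2,0,2,1]
Step 10: insert vpt at [2, 7] -> counters=[0,3,2,2,0,3,0,1,0,2,0,2,1]
Step 11: delete ki at [9, 11] -> counters=[0,3,2,2,0,3,0,1,0,1,0,1,1]
Step 12: delete eo at [1, 5] -> counters=[0,2,2,2,0,2,0,1,0,1,0,1,1]
Step 13: insert nr at [3, 5] -> counters=[0,2,2,3,0,3,0,1,0,1,0,1,1]
Step 14: delete nr at [3, 5] -> counters=[0,2,2,2,0,2,0,1,0,1,0,1,1]
Step 15: insert nr at [3, 5] -> counters=[0,2,2,3,0,3,0,1,0,1,0,1,1]
Step 16: delete ki at [9, 11] -> counters=[0,2,2,3,0,3,0,1,0,0,0,0,1]
Step 17: insert s at [1, 12] -> counters=[0,3,2,3,0,3,0,1,0,0,0,0,2]
Step 18: insert ki at [9, 11] -> counters=[0,3,2,3,0,3,0,1,0,1,0,1,2]
Final counters=[0,3,2,3,0,3,0,1,0,1,0,1,2] -> counters[1]=3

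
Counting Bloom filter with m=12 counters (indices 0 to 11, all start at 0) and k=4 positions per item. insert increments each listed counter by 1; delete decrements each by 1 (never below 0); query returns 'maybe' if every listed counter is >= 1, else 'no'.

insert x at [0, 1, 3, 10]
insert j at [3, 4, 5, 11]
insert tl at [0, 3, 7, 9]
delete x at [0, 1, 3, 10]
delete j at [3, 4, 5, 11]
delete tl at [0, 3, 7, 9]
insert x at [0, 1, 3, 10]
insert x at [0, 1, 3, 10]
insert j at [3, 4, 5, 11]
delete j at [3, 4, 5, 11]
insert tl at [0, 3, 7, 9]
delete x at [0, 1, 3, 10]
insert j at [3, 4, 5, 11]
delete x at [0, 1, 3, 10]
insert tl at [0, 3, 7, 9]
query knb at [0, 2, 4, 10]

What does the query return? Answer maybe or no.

Answer: no

Derivation:
Step 1: insert x at [0, 1, 3, 10] -> counters=[1,1,0,1,0,0,0,0,0,0,1,0]
Step 2: insert j at [3, 4, 5, 11] -> counters=[1,1,0,2,1,1,0,0,0,0,1,1]
Step 3: insert tl at [0, 3, 7, 9] -> counters=[2,1,0,3,1,1,0,1,0,1,1,1]
Step 4: delete x at [0, 1, 3, 10] -> counters=[1,0,0,2,1,1,0,1,0,1,0,1]
Step 5: delete j at [3, 4, 5, 11] -> counters=[1,0,0,1,0,0,0,1,0,1,0,0]
Step 6: delete tl at [0, 3, 7, 9] -> counters=[0,0,0,0,0,0,0,0,0,0,0,0]
Step 7: insert x at [0, 1, 3, 10] -> counters=[1,1,0,1,0,0,0,0,0,0,1,0]
Step 8: insert x at [0, 1, 3, 10] -> counters=[2,2,0,2,0,0,0,0,0,0,2,0]
Step 9: insert j at [3, 4, 5, 11] -> counters=[2,2,0,3,1,1,0,0,0,0,2,1]
Step 10: delete j at [3, 4, 5, 11] -> counters=[2,2,0,2,0,0,0,0,0,0,2,0]
Step 11: insert tl at [0, 3, 7, 9] -> counters=[3,2,0,3,0,0,0,1,0,1,2,0]
Step 12: delete x at [0, 1, 3, 10] -> counters=[2,1,0,2,0,0,0,1,0,1,1,0]
Step 13: insert j at [3, 4, 5, 11] -> counters=[2,1,0,3,1,1,0,1,0,1,1,1]
Step 14: delete x at [0, 1, 3, 10] -> counters=[1,0,0,2,1,1,0,1,0,1,0,1]
Step 15: insert tl at [0, 3, 7, 9] -> counters=[2,0,0,3,1,1,0,2,0,2,0,1]
Query knb: check counters[0]=2 counters[2]=0 counters[4]=1 counters[10]=0 -> no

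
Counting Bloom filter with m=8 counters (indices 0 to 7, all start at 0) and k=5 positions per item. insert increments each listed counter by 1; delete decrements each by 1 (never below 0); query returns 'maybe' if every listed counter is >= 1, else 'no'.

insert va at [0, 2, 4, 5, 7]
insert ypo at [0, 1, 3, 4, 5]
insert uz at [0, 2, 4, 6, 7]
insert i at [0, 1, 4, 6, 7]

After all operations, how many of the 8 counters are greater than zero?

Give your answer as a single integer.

Step 1: insert va at [0, 2, 4, 5, 7] -> counters=[1,0,1,0,1,1,0,1]
Step 2: insert ypo at [0, 1, 3, 4, 5] -> counters=[2,1,1,1,2,2,0,1]
Step 3: insert uz at [0, 2, 4, 6, 7] -> counters=[3,1,2,1,3,2,1,2]
Step 4: insert i at [0, 1, 4, 6, 7] -> counters=[4,2,2,1,4,2,2,3]
Final counters=[4,2,2,1,4,2,2,3] -> 8 nonzero

Answer: 8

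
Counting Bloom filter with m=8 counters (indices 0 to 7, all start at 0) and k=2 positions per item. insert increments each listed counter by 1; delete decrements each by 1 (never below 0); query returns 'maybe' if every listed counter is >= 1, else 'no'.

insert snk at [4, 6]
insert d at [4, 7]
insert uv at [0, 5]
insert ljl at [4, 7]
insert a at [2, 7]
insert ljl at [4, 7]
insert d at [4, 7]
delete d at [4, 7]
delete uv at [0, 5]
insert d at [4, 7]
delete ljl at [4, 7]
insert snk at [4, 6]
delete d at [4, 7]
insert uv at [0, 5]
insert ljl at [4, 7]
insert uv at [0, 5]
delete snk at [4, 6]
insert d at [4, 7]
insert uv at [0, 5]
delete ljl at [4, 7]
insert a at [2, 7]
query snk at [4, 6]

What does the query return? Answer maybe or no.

Step 1: insert snk at [4, 6] -> counters=[0,0,0,0,1,0,1,0]
Step 2: insert d at [4, 7] -> counters=[0,0,0,0,2,0,1,1]
Step 3: insert uv at [0, 5] -> counters=[1,0,0,0,2,1,1,1]
Step 4: insert ljl at [4, 7] -> counters=[1,0,0,0,3,1,1,2]
Step 5: insert a at [2, 7] -> counters=[1,0,1,0,3,1,1,3]
Step 6: insert ljl at [4, 7] -> counters=[1,0,1,0,4,1,1,4]
Step 7: insert d at [4, 7] -> counters=[1,0,1,0,5,1,1,5]
Step 8: delete d at [4, 7] -> counters=[1,0,1,0,4,1,1,4]
Step 9: delete uv at [0, 5] -> counters=[0,0,1,0,4,0,1,4]
Step 10: insert d at [4, 7] -> counters=[0,0,1,0,5,0,1,5]
Step 11: delete ljl at [4, 7] -> counters=[0,0,1,0,4,0,1,4]
Step 12: insert snk at [4, 6] -> counters=[0,0,1,0,5,0,2,4]
Step 13: delete d at [4, 7] -> counters=[0,0,1,0,4,0,2,3]
Step 14: insert uv at [0, 5] -> counters=[1,0,1,0,4,1,2,3]
Step 15: insert ljl at [4, 7] -> counters=[1,0,1,0,5,1,2,4]
Step 16: insert uv at [0, 5] -> counters=[2,0,1,0,5,2,2,4]
Step 17: delete snk at [4, 6] -> counters=[2,0,1,0,4,2,1,4]
Step 18: insert d at [4, 7] -> counters=[2,0,1,0,5,2,1,5]
Step 19: insert uv at [0, 5] -> counters=[3,0,1,0,5,3,1,5]
Step 20: delete ljl at [4, 7] -> counters=[3,0,1,0,4,3,1,4]
Step 21: insert a at [2, 7] -> counters=[3,0,2,0,4,3,1,5]
Query snk: check counters[4]=4 counters[6]=1 -> maybe

Answer: maybe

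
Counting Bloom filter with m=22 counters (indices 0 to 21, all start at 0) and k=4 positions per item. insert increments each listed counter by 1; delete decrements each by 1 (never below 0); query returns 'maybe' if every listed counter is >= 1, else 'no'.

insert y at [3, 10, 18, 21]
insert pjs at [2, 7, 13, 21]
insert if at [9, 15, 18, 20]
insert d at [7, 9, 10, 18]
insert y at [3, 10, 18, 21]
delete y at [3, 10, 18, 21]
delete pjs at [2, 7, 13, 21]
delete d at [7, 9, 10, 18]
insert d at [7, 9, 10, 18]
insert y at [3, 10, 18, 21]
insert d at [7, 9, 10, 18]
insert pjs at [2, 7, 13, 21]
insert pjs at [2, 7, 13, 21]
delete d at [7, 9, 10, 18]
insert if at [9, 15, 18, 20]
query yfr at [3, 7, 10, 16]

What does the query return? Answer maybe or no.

Step 1: insert y at [3, 10, 18, 21] -> counters=[0,0,0,1,0,0,0,0,0,0,1,0,0,0,0,0,0,0,1,0,0,1]
Step 2: insert pjs at [2, 7, 13, 21] -> counters=[0,0,1,1,0,0,0,1,0,0,1,0,0,1,0,0,0,0,1,0,0,2]
Step 3: insert if at [9, 15, 18, 20] -> counters=[0,0,1,1,0,0,0,1,0,1,1,0,0,1,0,1,0,0,2,0,1,2]
Step 4: insert d at [7, 9, 10, 18] -> counters=[0,0,1,1,0,0,0,2,0,2,2,0,0,1,0,1,0,0,3,0,1,2]
Step 5: insert y at [3, 10, 18, 21] -> counters=[0,0,1,2,0,0,0,2,0,2,3,0,0,1,0,1,0,0,4,0,1,3]
Step 6: delete y at [3, 10, 18, 21] -> counters=[0,0,1,1,0,0,0,2,0,2,2,0,0,1,0,1,0,0,3,0,1,2]
Step 7: delete pjs at [2, 7, 13, 21] -> counters=[0,0,0,1,0,0,0,1,0,2,2,0,0,0,0,1,0,0,3,0,1,1]
Step 8: delete d at [7, 9, 10, 18] -> counters=[0,0,0,1,0,0,0,0,0,1,1,0,0,0,0,1,0,0,2,0,1,1]
Step 9: insert d at [7, 9, 10, 18] -> counters=[0,0,0,1,0,0,0,1,0,2,2,0,0,0,0,1,0,0,3,0,1,1]
Step 10: insert y at [3, 10, 18, 21] -> counters=[0,0,0,2,0,0,0,1,0,2,3,0,0,0,0,1,0,0,4,0,1,2]
Step 11: insert d at [7, 9, 10, 18] -> counters=[0,0,0,2,0,0,0,2,0,3,4,0,0,0,0,1,0,0,5,0,1,2]
Step 12: insert pjs at [2, 7, 13, 21] -> counters=[0,0,1,2,0,0,0,3,0,3,4,0,0,1,0,1,0,0,5,0,1,3]
Step 13: insert pjs at [2, 7, 13, 21] -> counters=[0,0,2,2,0,0,0,4,0,3,4,0,0,2,0,1,0,0,5,0,1,4]
Step 14: delete d at [7, 9, 10, 18] -> counters=[0,0,2,2,0,0,0,3,0,2,3,0,0,2,0,1,0,0,4,0,1,4]
Step 15: insert if at [9, 15, 18, 20] -> counters=[0,0,2,2,0,0,0,3,0,3,3,0,0,2,0,2,0,0,5,0,2,4]
Query yfr: check counters[3]=2 counters[7]=3 counters[10]=3 counters[16]=0 -> no

Answer: no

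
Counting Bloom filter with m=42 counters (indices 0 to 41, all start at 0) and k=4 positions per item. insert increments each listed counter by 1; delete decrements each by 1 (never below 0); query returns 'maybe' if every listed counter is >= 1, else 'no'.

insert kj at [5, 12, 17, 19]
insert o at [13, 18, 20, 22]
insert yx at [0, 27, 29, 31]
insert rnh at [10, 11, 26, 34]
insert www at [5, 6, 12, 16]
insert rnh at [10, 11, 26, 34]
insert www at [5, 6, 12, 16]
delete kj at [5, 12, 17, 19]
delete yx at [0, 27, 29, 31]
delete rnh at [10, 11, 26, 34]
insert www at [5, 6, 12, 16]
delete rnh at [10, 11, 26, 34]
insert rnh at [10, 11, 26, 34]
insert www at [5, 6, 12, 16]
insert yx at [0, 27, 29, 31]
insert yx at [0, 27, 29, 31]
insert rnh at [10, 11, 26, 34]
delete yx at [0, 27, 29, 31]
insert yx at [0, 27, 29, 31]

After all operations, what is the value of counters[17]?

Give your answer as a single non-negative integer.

Step 1: insert kj at [5, 12, 17, 19] -> counters=[0,0,0,0,0,1,0,0,0,0,0,0,1,0,0,0,0,1,0,1,0,0,0,0,0,0,0,0,0,0,0,0,0,0,0,0,0,0,0,0,0,0]
Step 2: insert o at [13, 18, 20, 22] -> counters=[0,0,0,0,0,1,0,0,0,0,0,0,1,1,0,0,0,1,1,1,1,0,1,0,0,0,0,0,0,0,0,0,0,0,0,0,0,0,0,0,0,0]
Step 3: insert yx at [0, 27, 29, 31] -> counters=[1,0,0,0,0,1,0,0,0,0,0,0,1,1,0,0,0,1,1,1,1,0,1,0,0,0,0,1,0,1,0,1,0,0,0,0,0,0,0,0,0,0]
Step 4: insert rnh at [10, 11, 26, 34] -> counters=[1,0,0,0,0,1,0,0,0,0,1,1,1,1,0,0,0,1,1,1,1,0,1,0,0,0,1,1,0,1,0,1,0,0,1,0,0,0,0,0,0,0]
Step 5: insert www at [5, 6, 12, 16] -> counters=[1,0,0,0,0,2,1,0,0,0,1,1,2,1,0,0,1,1,1,1,1,0,1,0,0,0,1,1,0,1,0,1,0,0,1,0,0,0,0,0,0,0]
Step 6: insert rnh at [10, 11, 26, 34] -> counters=[1,0,0,0,0,2,1,0,0,0,2,2,2,1,0,0,1,1,1,1,1,0,1,0,0,0,2,1,0,1,0,1,0,0,2,0,0,0,0,0,0,0]
Step 7: insert www at [5, 6, 12, 16] -> counters=[1,0,0,0,0,3,2,0,0,0,2,2,3,1,0,0,2,1,1,1,1,0,1,0,0,0,2,1,0,1,0,1,0,0,2,0,0,0,0,0,0,0]
Step 8: delete kj at [5, 12, 17, 19] -> counters=[1,0,0,0,0,2,2,0,0,0,2,2,2,1,0,0,2,0,1,0,1,0,1,0,0,0,2,1,0,1,0,1,0,0,2,0,0,0,0,0,0,0]
Step 9: delete yx at [0, 27, 29, 31] -> counters=[0,0,0,0,0,2,2,0,0,0,2,2,2,1,0,0,2,0,1,0,1,0,1,0,0,0,2,0,0,0,0,0,0,0,2,0,0,0,0,0,0,0]
Step 10: delete rnh at [10, 11, 26, 34] -> counters=[0,0,0,0,0,2,2,0,0,0,1,1,2,1,0,0,2,0,1,0,1,0,1,0,0,0,1,0,0,0,0,0,0,0,1,0,0,0,0,0,0,0]
Step 11: insert www at [5, 6, 12, 16] -> counters=[0,0,0,0,0,3,3,0,0,0,1,1,3,1,0,0,3,0,1,0,1,0,1,0,0,0,1,0,0,0,0,0,0,0,1,0,0,0,0,0,0,0]
Step 12: delete rnh at [10, 11, 26, 34] -> counters=[0,0,0,0,0,3,3,0,0,0,0,0,3,1,0,0,3,0,1,0,1,0,1,0,0,0,0,0,0,0,0,0,0,0,0,0,0,0,0,0,0,0]
Step 13: insert rnh at [10, 11, 26, 34] -> counters=[0,0,0,0,0,3,3,0,0,0,1,1,3,1,0,0,3,0,1,0,1,0,1,0,0,0,1,0,0,0,0,0,0,0,1,0,0,0,0,0,0,0]
Step 14: insert www at [5, 6, 12, 16] -> counters=[0,0,0,0,0,4,4,0,0,0,1,1,4,1,0,0,4,0,1,0,1,0,1,0,0,0,1,0,0,0,0,0,0,0,1,0,0,0,0,0,0,0]
Step 15: insert yx at [0, 27, 29, 31] -> counters=[1,0,0,0,0,4,4,0,0,0,1,1,4,1,0,0,4,0,1,0,1,0,1,0,0,0,1,1,0,1,0,1,0,0,1,0,0,0,0,0,0,0]
Step 16: insert yx at [0, 27, 29, 31] -> counters=[2,0,0,0,0,4,4,0,0,0,1,1,4,1,0,0,4,0,1,0,1,0,1,0,0,0,1,2,0,2,0,2,0,0,1,0,0,0,0,0,0,0]
Step 17: insert rnh at [10, 11, 26, 34] -> counters=[2,0,0,0,0,4,4,0,0,0,2,2,4,1,0,0,4,0,1,0,1,0,1,0,0,0,2,2,0,2,0,2,0,0,2,0,0,0,0,0,0,0]
Step 18: delete yx at [0, 27, 29, 31] -> counters=[1,0,0,0,0,4,4,0,0,0,2,2,4,1,0,0,4,0,1,0,1,0,1,0,0,0,2,1,0,1,0,1,0,0,2,0,0,0,0,0,0,0]
Step 19: insert yx at [0, 27, 29, 31] -> counters=[2,0,0,0,0,4,4,0,0,0,2,2,4,1,0,0,4,0,1,0,1,0,1,0,0,0,2,2,0,2,0,2,0,0,2,0,0,0,0,0,0,0]
Final counters=[2,0,0,0,0,4,4,0,0,0,2,2,4,1,0,0,4,0,1,0,1,0,1,0,0,0,2,2,0,2,0,2,0,0,2,0,0,0,0,0,0,0] -> counters[17]=0

Answer: 0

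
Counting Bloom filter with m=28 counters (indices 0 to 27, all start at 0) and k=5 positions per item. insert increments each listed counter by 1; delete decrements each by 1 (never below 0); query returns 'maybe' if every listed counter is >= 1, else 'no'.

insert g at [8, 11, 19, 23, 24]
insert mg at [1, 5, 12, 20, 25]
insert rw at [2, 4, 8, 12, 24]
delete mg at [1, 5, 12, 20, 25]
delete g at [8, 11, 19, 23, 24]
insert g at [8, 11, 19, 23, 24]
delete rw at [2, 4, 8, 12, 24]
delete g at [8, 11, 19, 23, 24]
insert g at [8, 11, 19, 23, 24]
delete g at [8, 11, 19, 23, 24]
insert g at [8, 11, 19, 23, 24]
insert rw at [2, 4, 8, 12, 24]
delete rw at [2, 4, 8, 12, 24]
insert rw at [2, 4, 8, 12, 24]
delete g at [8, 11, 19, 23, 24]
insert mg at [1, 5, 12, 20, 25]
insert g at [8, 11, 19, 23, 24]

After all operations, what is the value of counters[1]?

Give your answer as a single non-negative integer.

Answer: 1

Derivation:
Step 1: insert g at [8, 11, 19, 23, 24] -> counters=[0,0,0,0,0,0,0,0,1,0,0,1,0,0,0,0,0,0,0,1,0,0,0,1,1,0,0,0]
Step 2: insert mg at [1, 5, 12, 20, 25] -> counters=[0,1,0,0,0,1,0,0,1,0,0,1,1,0,0,0,0,0,0,1,1,0,0,1,1,1,0,0]
Step 3: insert rw at [2, 4, 8, 12, 24] -> counters=[0,1,1,0,1,1,0,0,2,0,0,1,2,0,0,0,0,0,0,1,1,0,0,1,2,1,0,0]
Step 4: delete mg at [1, 5, 12, 20, 25] -> counters=[0,0,1,0,1,0,0,0,2,0,0,1,1,0,0,0,0,0,0,1,0,0,0,1,2,0,0,0]
Step 5: delete g at [8, 11, 19, 23, 24] -> counters=[0,0,1,0,1,0,0,0,1,0,0,0,1,0,0,0,0,0,0,0,0,0,0,0,1,0,0,0]
Step 6: insert g at [8, 11, 19, 23, 24] -> counters=[0,0,1,0,1,0,0,0,2,0,0,1,1,0,0,0,0,0,0,1,0,0,0,1,2,0,0,0]
Step 7: delete rw at [2, 4, 8, 12, 24] -> counters=[0,0,0,0,0,0,0,0,1,0,0,1,0,0,0,0,0,0,0,1,0,0,0,1,1,0,0,0]
Step 8: delete g at [8, 11, 19, 23, 24] -> counters=[0,0,0,0,0,0,0,0,0,0,0,0,0,0,0,0,0,0,0,0,0,0,0,0,0,0,0,0]
Step 9: insert g at [8, 11, 19, 23, 24] -> counters=[0,0,0,0,0,0,0,0,1,0,0,1,0,0,0,0,0,0,0,1,0,0,0,1,1,0,0,0]
Step 10: delete g at [8, 11, 19, 23, 24] -> counters=[0,0,0,0,0,0,0,0,0,0,0,0,0,0,0,0,0,0,0,0,0,0,0,0,0,0,0,0]
Step 11: insert g at [8, 11, 19, 23, 24] -> counters=[0,0,0,0,0,0,0,0,1,0,0,1,0,0,0,0,0,0,0,1,0,0,0,1,1,0,0,0]
Step 12: insert rw at [2, 4, 8, 12, 24] -> counters=[0,0,1,0,1,0,0,0,2,0,0,1,1,0,0,0,0,0,0,1,0,0,0,1,2,0,0,0]
Step 13: delete rw at [2, 4, 8, 12, 24] -> counters=[0,0,0,0,0,0,0,0,1,0,0,1,0,0,0,0,0,0,0,1,0,0,0,1,1,0,0,0]
Step 14: insert rw at [2, 4, 8, 12, 24] -> counters=[0,0,1,0,1,0,0,0,2,0,0,1,1,0,0,0,0,0,0,1,0,0,0,1,2,0,0,0]
Step 15: delete g at [8, 11, 19, 23, 24] -> counters=[0,0,1,0,1,0,0,0,1,0,0,0,1,0,0,0,0,0,0,0,0,0,0,0,1,0,0,0]
Step 16: insert mg at [1, 5, 12, 20, 25] -> counters=[0,1,1,0,1,1,0,0,1,0,0,0,2,0,0,0,0,0,0,0,1,0,0,0,1,1,0,0]
Step 17: insert g at [8, 11, 19, 23, 24] -> counters=[0,1,1,0,1,1,0,0,2,0,0,1,2,0,0,0,0,0,0,1,1,0,0,1,2,1,0,0]
Final counters=[0,1,1,0,1,1,0,0,2,0,0,1,2,0,0,0,0,0,0,1,1,0,0,1,2,1,0,0] -> counters[1]=1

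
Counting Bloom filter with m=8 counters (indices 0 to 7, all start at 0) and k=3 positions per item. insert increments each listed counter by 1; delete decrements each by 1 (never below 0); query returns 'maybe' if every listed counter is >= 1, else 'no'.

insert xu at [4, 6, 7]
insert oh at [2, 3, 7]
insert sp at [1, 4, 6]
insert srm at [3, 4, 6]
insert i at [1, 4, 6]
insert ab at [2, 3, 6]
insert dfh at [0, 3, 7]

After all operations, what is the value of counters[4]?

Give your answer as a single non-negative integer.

Answer: 4

Derivation:
Step 1: insert xu at [4, 6, 7] -> counters=[0,0,0,0,1,0,1,1]
Step 2: insert oh at [2, 3, 7] -> counters=[0,0,1,1,1,0,1,2]
Step 3: insert sp at [1, 4, 6] -> counters=[0,1,1,1,2,0,2,2]
Step 4: insert srm at [3, 4, 6] -> counters=[0,1,1,2,3,0,3,2]
Step 5: insert i at [1, 4, 6] -> counters=[0,2,1,2,4,0,4,2]
Step 6: insert ab at [2, 3, 6] -> counters=[0,2,2,3,4,0,5,2]
Step 7: insert dfh at [0, 3, 7] -> counters=[1,2,2,4,4,0,5,3]
Final counters=[1,2,2,4,4,0,5,3] -> counters[4]=4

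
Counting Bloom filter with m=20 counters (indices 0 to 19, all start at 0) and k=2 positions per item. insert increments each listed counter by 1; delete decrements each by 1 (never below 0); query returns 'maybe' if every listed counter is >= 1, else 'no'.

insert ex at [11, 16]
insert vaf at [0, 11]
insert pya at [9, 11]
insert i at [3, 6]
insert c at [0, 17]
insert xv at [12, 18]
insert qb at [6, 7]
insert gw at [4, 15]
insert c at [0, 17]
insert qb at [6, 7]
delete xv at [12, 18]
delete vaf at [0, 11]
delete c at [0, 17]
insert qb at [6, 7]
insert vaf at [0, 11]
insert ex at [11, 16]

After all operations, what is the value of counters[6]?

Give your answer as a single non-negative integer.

Step 1: insert ex at [11, 16] -> counters=[0,0,0,0,0,0,0,0,0,0,0,1,0,0,0,0,1,0,0,0]
Step 2: insert vaf at [0, 11] -> counters=[1,0,0,0,0,0,0,0,0,0,0,2,0,0,0,0,1,0,0,0]
Step 3: insert pya at [9, 11] -> counters=[1,0,0,0,0,0,0,0,0,1,0,3,0,0,0,0,1,0,0,0]
Step 4: insert i at [3, 6] -> counters=[1,0,0,1,0,0,1,0,0,1,0,3,0,0,0,0,1,0,0,0]
Step 5: insert c at [0, 17] -> counters=[2,0,0,1,0,0,1,0,0,1,0,3,0,0,0,0,1,1,0,0]
Step 6: insert xv at [12, 18] -> counters=[2,0,0,1,0,0,1,0,0,1,0,3,1,0,0,0,1,1,1,0]
Step 7: insert qb at [6, 7] -> counters=[2,0,0,1,0,0,2,1,0,1,0,3,1,0,0,0,1,1,1,0]
Step 8: insert gw at [4, 15] -> counters=[2,0,0,1,1,0,2,1,0,1,0,3,1,0,0,1,1,1,1,0]
Step 9: insert c at [0, 17] -> counters=[3,0,0,1,1,0,2,1,0,1,0,3,1,0,0,1,1,2,1,0]
Step 10: insert qb at [6, 7] -> counters=[3,0,0,1,1,0,3,2,0,1,0,3,1,0,0,1,1,2,1,0]
Step 11: delete xv at [12, 18] -> counters=[3,0,0,1,1,0,3,2,0,1,0,3,0,0,0,1,1,2,0,0]
Step 12: delete vaf at [0, 11] -> counters=[2,0,0,1,1,0,3,2,0,1,0,2,0,0,0,1,1,2,0,0]
Step 13: delete c at [0, 17] -> counters=[1,0,0,1,1,0,3,2,0,1,0,2,0,0,0,1,1,1,0,0]
Step 14: insert qb at [6, 7] -> counters=[1,0,0,1,1,0,4,3,0,1,0,2,0,0,0,1,1,1,0,0]
Step 15: insert vaf at [0, 11] -> counters=[2,0,0,1,1,0,4,3,0,1,0,3,0,0,0,1,1,1,0,0]
Step 16: insert ex at [11, 16] -> counters=[2,0,0,1,1,0,4,3,0,1,0,4,0,0,0,1,2,1,0,0]
Final counters=[2,0,0,1,1,0,4,3,0,1,0,4,0,0,0,1,2,1,0,0] -> counters[6]=4

Answer: 4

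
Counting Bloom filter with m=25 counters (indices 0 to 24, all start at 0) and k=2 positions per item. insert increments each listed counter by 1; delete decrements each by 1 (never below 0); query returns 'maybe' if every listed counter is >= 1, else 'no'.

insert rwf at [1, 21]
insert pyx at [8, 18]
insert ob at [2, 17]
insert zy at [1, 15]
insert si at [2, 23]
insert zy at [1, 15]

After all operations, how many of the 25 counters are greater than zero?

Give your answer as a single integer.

Answer: 8

Derivation:
Step 1: insert rwf at [1, 21] -> counters=[0,1,0,0,0,0,0,0,0,0,0,0,0,0,0,0,0,0,0,0,0,1,0,0,0]
Step 2: insert pyx at [8, 18] -> counters=[0,1,0,0,0,0,0,0,1,0,0,0,0,0,0,0,0,0,1,0,0,1,0,0,0]
Step 3: insert ob at [2, 17] -> counters=[0,1,1,0,0,0,0,0,1,0,0,0,0,0,0,0,0,1,1,0,0,1,0,0,0]
Step 4: insert zy at [1, 15] -> counters=[0,2,1,0,0,0,0,0,1,0,0,0,0,0,0,1,0,1,1,0,0,1,0,0,0]
Step 5: insert si at [2, 23] -> counters=[0,2,2,0,0,0,0,0,1,0,0,0,0,0,0,1,0,1,1,0,0,1,0,1,0]
Step 6: insert zy at [1, 15] -> counters=[0,3,2,0,0,0,0,0,1,0,0,0,0,0,0,2,0,1,1,0,0,1,0,1,0]
Final counters=[0,3,2,0,0,0,0,0,1,0,0,0,0,0,0,2,0,1,1,0,0,1,0,1,0] -> 8 nonzero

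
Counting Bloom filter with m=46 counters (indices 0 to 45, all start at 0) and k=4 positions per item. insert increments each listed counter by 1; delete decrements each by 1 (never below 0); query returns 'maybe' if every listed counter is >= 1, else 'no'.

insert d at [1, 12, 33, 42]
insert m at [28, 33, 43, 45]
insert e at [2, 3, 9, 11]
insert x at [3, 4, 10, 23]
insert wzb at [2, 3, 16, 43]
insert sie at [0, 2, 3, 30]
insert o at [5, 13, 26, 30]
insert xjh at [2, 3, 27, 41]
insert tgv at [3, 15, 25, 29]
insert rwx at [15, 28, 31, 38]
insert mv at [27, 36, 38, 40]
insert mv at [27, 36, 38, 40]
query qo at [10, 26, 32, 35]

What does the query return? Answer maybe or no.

Step 1: insert d at [1, 12, 33, 42] -> counters=[0,1,0,0,0,0,0,0,0,0,0,0,1,0,0,0,0,0,0,0,0,0,0,0,0,0,0,0,0,0,0,0,0,1,0,0,0,0,0,0,0,0,1,0,0,0]
Step 2: insert m at [28, 33, 43, 45] -> counters=[0,1,0,0,0,0,0,0,0,0,0,0,1,0,0,0,0,0,0,0,0,0,0,0,0,0,0,0,1,0,0,0,0,2,0,0,0,0,0,0,0,0,1,1,0,1]
Step 3: insert e at [2, 3, 9, 11] -> counters=[0,1,1,1,0,0,0,0,0,1,0,1,1,0,0,0,0,0,0,0,0,0,0,0,0,0,0,0,1,0,0,0,0,2,0,0,0,0,0,0,0,0,1,1,0,1]
Step 4: insert x at [3, 4, 10, 23] -> counters=[0,1,1,2,1,0,0,0,0,1,1,1,1,0,0,0,0,0,0,0,0,0,0,1,0,0,0,0,1,0,0,0,0,2,0,0,0,0,0,0,0,0,1,1,0,1]
Step 5: insert wzb at [2, 3, 16, 43] -> counters=[0,1,2,3,1,0,0,0,0,1,1,1,1,0,0,0,1,0,0,0,0,0,0,1,0,0,0,0,1,0,0,0,0,2,0,0,0,0,0,0,0,0,1,2,0,1]
Step 6: insert sie at [0, 2, 3, 30] -> counters=[1,1,3,4,1,0,0,0,0,1,1,1,1,0,0,0,1,0,0,0,0,0,0,1,0,0,0,0,1,0,1,0,0,2,0,0,0,0,0,0,0,0,1,2,0,1]
Step 7: insert o at [5, 13, 26, 30] -> counters=[1,1,3,4,1,1,0,0,0,1,1,1,1,1,0,0,1,0,0,0,0,0,0,1,0,0,1,0,1,0,2,0,0,2,0,0,0,0,0,0,0,0,1,2,0,1]
Step 8: insert xjh at [2, 3, 27, 41] -> counters=[1,1,4,5,1,1,0,0,0,1,1,1,1,1,0,0,1,0,0,0,0,0,0,1,0,0,1,1,1,0,2,0,0,2,0,0,0,0,0,0,0,1,1,2,0,1]
Step 9: insert tgv at [3, 15, 25, 29] -> counters=[1,1,4,6,1,1,0,0,0,1,1,1,1,1,0,1,1,0,0,0,0,0,0,1,0,1,1,1,1,1,2,0,0,2,0,0,0,0,0,0,0,1,1,2,0,1]
Step 10: insert rwx at [15, 28, 31, 38] -> counters=[1,1,4,6,1,1,0,0,0,1,1,1,1,1,0,2,1,0,0,0,0,0,0,1,0,1,1,1,2,1,2,1,0,2,0,0,0,0,1,0,0,1,1,2,0,1]
Step 11: insert mv at [27, 36, 38, 40] -> counters=[1,1,4,6,1,1,0,0,0,1,1,1,1,1,0,2,1,0,0,0,0,0,0,1,0,1,1,2,2,1,2,1,0,2,0,0,1,0,2,0,1,1,1,2,0,1]
Step 12: insert mv at [27, 36, 38, 40] -> counters=[1,1,4,6,1,1,0,0,0,1,1,1,1,1,0,2,1,0,0,0,0,0,0,1,0,1,1,3,2,1,2,1,0,2,0,0,2,0,3,0,2,1,1,2,0,1]
Query qo: check counters[10]=1 counters[26]=1 counters[32]=0 counters[35]=0 -> no

Answer: no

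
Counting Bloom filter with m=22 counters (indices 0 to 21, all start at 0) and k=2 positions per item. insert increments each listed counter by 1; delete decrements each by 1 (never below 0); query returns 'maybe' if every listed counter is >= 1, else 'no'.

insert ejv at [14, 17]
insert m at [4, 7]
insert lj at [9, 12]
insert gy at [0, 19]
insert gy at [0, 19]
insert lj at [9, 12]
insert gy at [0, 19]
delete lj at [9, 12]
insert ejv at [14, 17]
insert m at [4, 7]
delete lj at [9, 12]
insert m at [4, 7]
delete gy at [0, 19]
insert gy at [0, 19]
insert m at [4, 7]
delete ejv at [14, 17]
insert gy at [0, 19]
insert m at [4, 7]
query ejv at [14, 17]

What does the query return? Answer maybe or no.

Answer: maybe

Derivation:
Step 1: insert ejv at [14, 17] -> counters=[0,0,0,0,0,0,0,0,0,0,0,0,0,0,1,0,0,1,0,0,0,0]
Step 2: insert m at [4, 7] -> counters=[0,0,0,0,1,0,0,1,0,0,0,0,0,0,1,0,0,1,0,0,0,0]
Step 3: insert lj at [9, 12] -> counters=[0,0,0,0,1,0,0,1,0,1,0,0,1,0,1,0,0,1,0,0,0,0]
Step 4: insert gy at [0, 19] -> counters=[1,0,0,0,1,0,0,1,0,1,0,0,1,0,1,0,0,1,0,1,0,0]
Step 5: insert gy at [0, 19] -> counters=[2,0,0,0,1,0,0,1,0,1,0,0,1,0,1,0,0,1,0,2,0,0]
Step 6: insert lj at [9, 12] -> counters=[2,0,0,0,1,0,0,1,0,2,0,0,2,0,1,0,0,1,0,2,0,0]
Step 7: insert gy at [0, 19] -> counters=[3,0,0,0,1,0,0,1,0,2,0,0,2,0,1,0,0,1,0,3,0,0]
Step 8: delete lj at [9, 12] -> counters=[3,0,0,0,1,0,0,1,0,1,0,0,1,0,1,0,0,1,0,3,0,0]
Step 9: insert ejv at [14, 17] -> counters=[3,0,0,0,1,0,0,1,0,1,0,0,1,0,2,0,0,2,0,3,0,0]
Step 10: insert m at [4, 7] -> counters=[3,0,0,0,2,0,0,2,0,1,0,0,1,0,2,0,0,2,0,3,0,0]
Step 11: delete lj at [9, 12] -> counters=[3,0,0,0,2,0,0,2,0,0,0,0,0,0,2,0,0,2,0,3,0,0]
Step 12: insert m at [4, 7] -> counters=[3,0,0,0,3,0,0,3,0,0,0,0,0,0,2,0,0,2,0,3,0,0]
Step 13: delete gy at [0, 19] -> counters=[2,0,0,0,3,0,0,3,0,0,0,0,0,0,2,0,0,2,0,2,0,0]
Step 14: insert gy at [0, 19] -> counters=[3,0,0,0,3,0,0,3,0,0,0,0,0,0,2,0,0,2,0,3,0,0]
Step 15: insert m at [4, 7] -> counters=[3,0,0,0,4,0,0,4,0,0,0,0,0,0,2,0,0,2,0,3,0,0]
Step 16: delete ejv at [14, 17] -> counters=[3,0,0,0,4,0,0,4,0,0,0,0,0,0,1,0,0,1,0,3,0,0]
Step 17: insert gy at [0, 19] -> counters=[4,0,0,0,4,0,0,4,0,0,0,0,0,0,1,0,0,1,0,4,0,0]
Step 18: insert m at [4, 7] -> counters=[4,0,0,0,5,0,0,5,0,0,0,0,0,0,1,0,0,1,0,4,0,0]
Query ejv: check counters[14]=1 counters[17]=1 -> maybe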